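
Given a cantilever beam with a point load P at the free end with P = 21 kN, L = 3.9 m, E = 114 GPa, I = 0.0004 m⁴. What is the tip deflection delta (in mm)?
Model: a cantilever beam with a point load P at the free end, so delta = (P·L^3) / (3·E·I).
Convert to SI units:
  P = 21 kN = 21000 N
  E = 114 GPa = 1.14 × 10¹¹ Pa
Substitute:
  delta = (21000 × 3.9^3) / (3 × (1.14 × 10¹¹) × 0.0004)
  delta = 0.009106 m
Convert: delta = 0.009106 m = 9.106 mm
Final answer: delta = 9.106 mm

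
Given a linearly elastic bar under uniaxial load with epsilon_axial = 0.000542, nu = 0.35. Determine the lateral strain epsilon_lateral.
Model: a linearly elastic bar under uniaxial load, so epsilon_lateral = -nu·epsilon_axial.
Substitute:
  epsilon_lateral = -(0.35 × 0.000542)
  epsilon_lateral = -0.0001897
Final answer: epsilon_lateral = -0.0001897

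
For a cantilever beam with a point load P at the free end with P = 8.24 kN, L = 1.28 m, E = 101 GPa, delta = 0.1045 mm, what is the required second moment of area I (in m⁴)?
Model: a cantilever beam with a point load P at the free end, so delta = (P·L^3) / (3·E·I).
Solve for I: I = (P·L^3) / (3·delta·E).
Convert to SI units:
  P = 8.24 kN = 8240 N
  E = 101 GPa = 1.01 × 10¹¹ Pa
  delta = 0.1045 mm = 0.0001045 m
Substitute:
  I = (8240 × 1.28^3) / (3 × 0.0001045 × (1.01 × 10¹¹))
  I = 0.0005458 m⁴
Final answer: I = 0.0005458 m⁴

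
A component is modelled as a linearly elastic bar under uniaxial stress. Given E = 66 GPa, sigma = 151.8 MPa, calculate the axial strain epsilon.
Model: a linearly elastic bar under uniaxial stress, so sigma = E·epsilon.
Solve for epsilon: epsilon = sigma / E.
Convert to SI units:
  E = 66 GPa = 6.6 × 10¹⁰ Pa
  sigma = 151.8 MPa = 1.518 × 10⁸ Pa
Substitute:
  epsilon = (1.518 × 10⁸) / (6.6 × 10¹⁰)
  epsilon = 0.0023
Final answer: epsilon = 0.0023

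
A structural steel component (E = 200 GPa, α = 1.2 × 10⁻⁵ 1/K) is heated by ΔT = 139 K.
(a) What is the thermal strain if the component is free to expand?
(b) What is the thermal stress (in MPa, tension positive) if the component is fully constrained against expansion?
(a) Free thermal strain ε_th = α·ΔT = (1.2 × 10⁻⁵) × 139 = 0.001668
(b) Fully constrained, the expansion is suppressed, so σ = -E·α·ΔT. Convert E = 200 GPa = 2 × 10¹¹ Pa.
  σ = -(2 × 10¹¹) × (1.2 × 10⁻⁵) × 139 = -3.336 × 10⁸ Pa = -333.6 MPa (compressive)
Final answer: (a) ε_th = 0.001668, (b) σ = -333.6 MPa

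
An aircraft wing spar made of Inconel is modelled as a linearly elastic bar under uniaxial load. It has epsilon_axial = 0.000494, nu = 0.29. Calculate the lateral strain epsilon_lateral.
Model: a linearly elastic bar under uniaxial load, so epsilon_lateral = -nu·epsilon_axial.
Substitute:
  epsilon_lateral = -(0.29 × 0.000494)
  epsilon_lateral = -0.0001433
Final answer: epsilon_lateral = -0.0001433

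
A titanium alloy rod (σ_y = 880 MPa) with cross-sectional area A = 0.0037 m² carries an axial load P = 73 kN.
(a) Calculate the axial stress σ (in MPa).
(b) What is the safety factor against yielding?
(a) Axial stress σ = P/A. Convert P = 73 kN = 73000 N.
  σ = 73000 / 0.0037 = 1.973 × 10⁷ Pa = 19.73 MPa
(b) Safety factor SF = σ_y/σ = 880 / 19.73 = 44.6
Final answer: (a) σ = 19.73 MPa, (b) SF = 44.6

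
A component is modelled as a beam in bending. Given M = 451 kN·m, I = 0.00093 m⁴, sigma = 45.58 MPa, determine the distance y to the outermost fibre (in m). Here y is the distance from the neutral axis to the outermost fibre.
Model: a beam in bending, so sigma = (M·y) / I.
Solve for y: y = (sigma·I) / M.
Convert to SI units:
  M = 451 kN·m = 451000 N·m
  sigma = 45.58 MPa = 4.558 × 10⁷ Pa
Substitute:
  y = ((4.558 × 10⁷) × 0.00093) / 451000
  y = 0.09399 m
Final answer: y = 0.09399 m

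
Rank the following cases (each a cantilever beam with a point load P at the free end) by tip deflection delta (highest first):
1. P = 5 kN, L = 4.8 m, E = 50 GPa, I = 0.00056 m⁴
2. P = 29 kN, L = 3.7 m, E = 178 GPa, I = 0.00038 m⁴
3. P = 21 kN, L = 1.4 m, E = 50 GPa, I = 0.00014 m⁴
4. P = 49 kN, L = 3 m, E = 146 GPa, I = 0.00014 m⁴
Model: a cantilever beam with a point load P at the free end, so delta = (P·L^3) / (3·E·I) (SI units).
  Case 1: delta = (5000 × 4.8^3) / (3 × (5 × 10¹⁰) × 0.00056) = 0.006583 m = 6.583 mm
  Case 2: delta = (29000 × 3.7^3) / (3 × (1.78 × 10¹¹) × 0.00038) = 0.007239 m = 7.239 mm
  Case 3: delta = (21000 × 1.4^3) / (3 × (5 × 10¹⁰) × 0.00014) = 0.002744 m = 2.744 mm
  Case 4: delta = (49000 × 3^3) / (3 × (1.46 × 10¹¹) × 0.00014) = 0.02158 m = 21.58 mm
Ordering: 21.58 mm (case 4) > 7.239 mm (case 2) > 6.583 mm (case 1) > 2.744 mm (case 3)
Final answer: 4, 2, 1, 3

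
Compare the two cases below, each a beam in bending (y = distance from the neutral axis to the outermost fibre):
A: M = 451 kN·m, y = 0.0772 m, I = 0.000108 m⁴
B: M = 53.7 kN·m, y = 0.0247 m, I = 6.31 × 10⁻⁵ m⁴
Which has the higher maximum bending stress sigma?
Model: a beam in bending (y = distance from the neutral axis to the outermost fibre), so sigma = (M·y) / I (SI units).
  A: sigma = (451000 × 0.0772) / 0.000108 = 3.224 × 10⁸ Pa = 322.4 MPa
  B: sigma = (53700 × 0.0247) / (6.31 × 10⁻⁵) = 2.102 × 10⁷ Pa = 21.02 MPa
322.4 MPa > 21.02 MPa, so A is larger.
Final answer: A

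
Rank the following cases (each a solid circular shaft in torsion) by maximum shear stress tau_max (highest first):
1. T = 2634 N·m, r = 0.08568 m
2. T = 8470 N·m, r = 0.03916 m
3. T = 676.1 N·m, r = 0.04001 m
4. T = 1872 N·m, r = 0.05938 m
Model: a solid circular shaft in torsion, so tau_max = (2·T) / (π·r^3) (SI units).
  Case 1: tau_max = (2 × 2634) / (π × 0.08568^3) = 2.666 × 10⁶ Pa = 2.666 MPa
  Case 2: tau_max = (2 × 8470) / (π × 0.03916^3) = 8.979 × 10⁷ Pa = 89.79 MPa
  Case 3: tau_max = (2 × 676.1) / (π × 0.04001^3) = 6.72 × 10⁶ Pa = 6.72 MPa
  Case 4: tau_max = (2 × 1872) / (π × 0.05938^3) = 5.692 × 10⁶ Pa = 5.692 MPa
Ordering: 89.79 MPa (case 2) > 6.72 MPa (case 3) > 5.692 MPa (case 4) > 2.666 MPa (case 1)
Final answer: 2, 3, 4, 1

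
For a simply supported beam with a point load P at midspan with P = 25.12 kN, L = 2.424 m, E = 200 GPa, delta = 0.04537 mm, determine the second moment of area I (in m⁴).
Model: a simply supported beam with a point load P at midspan, so delta = (P·L^3) / (48·E·I).
Solve for I: I = (P·L^3) / (48·delta·E).
Convert to SI units:
  P = 25.12 kN = 25120 N
  E = 200 GPa = 2 × 10¹¹ Pa
  delta = 0.04537 mm = 4.537 × 10⁻⁵ m
Substitute:
  I = (25120 × 2.424^3) / (48 × (4.537 × 10⁻⁵) × (2 × 10¹¹))
  I = 0.0008214 m⁴
Final answer: I = 0.0008214 m⁴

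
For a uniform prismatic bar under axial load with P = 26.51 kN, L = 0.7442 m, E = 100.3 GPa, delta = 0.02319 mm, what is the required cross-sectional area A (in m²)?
Model: a uniform prismatic bar under axial load, so delta = (P·L) / (A·E).
Solve for A: A = (P·L) / (delta·E).
Convert to SI units:
  P = 26.51 kN = 26510 N
  E = 100.3 GPa = 1.003 × 10¹¹ Pa
  delta = 0.02319 mm = 2.319 × 10⁻⁵ m
Substitute:
  A = (26510 × 0.7442) / ((2.319 × 10⁻⁵) × (1.003 × 10¹¹))
  A = 0.008482 m²
Final answer: A = 0.008482 m²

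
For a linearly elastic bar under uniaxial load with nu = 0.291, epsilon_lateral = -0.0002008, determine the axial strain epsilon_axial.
Model: a linearly elastic bar under uniaxial load, so epsilon_lateral = -nu·epsilon_axial.
Solve for epsilon_axial: epsilon_axial = -epsilon_lateral / nu.
Substitute:
  epsilon_axial = -(-0.0002008) / 0.291
  epsilon_axial = 0.00069
Final answer: epsilon_axial = 0.00069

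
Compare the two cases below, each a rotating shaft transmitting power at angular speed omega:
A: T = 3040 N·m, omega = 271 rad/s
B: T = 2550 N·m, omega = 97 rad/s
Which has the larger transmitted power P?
Model: a rotating shaft transmitting power at angular speed omega, so P = T·omega (SI units).
  A: P = 3040 × 271 = 823800 W = 823.8 kW
  B: P = 2550 × 97 = 247400 W = 247.4 kW
823.8 kW > 247.4 kW, so A is larger.
Final answer: A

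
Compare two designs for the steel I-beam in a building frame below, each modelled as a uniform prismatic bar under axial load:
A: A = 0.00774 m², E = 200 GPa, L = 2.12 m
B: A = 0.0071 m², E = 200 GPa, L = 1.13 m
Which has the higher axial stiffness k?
Model: a uniform prismatic bar under axial load, so k = (A·E) / L (SI units).
  A: k = (0.00774 × (2 × 10¹¹)) / 2.12 = 7.302 × 10⁸ N/m = 730.2 MN/m
  B: k = (0.0071 × (2 × 10¹¹)) / 1.13 = 1.257 × 10⁹ N/m = 1257 MN/m
1257 MN/m > 730.2 MN/m, so B is larger.
Final answer: B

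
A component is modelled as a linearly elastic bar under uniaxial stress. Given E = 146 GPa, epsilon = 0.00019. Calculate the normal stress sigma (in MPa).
Model: a linearly elastic bar under uniaxial stress, so sigma = E·epsilon.
Convert to SI units:
  E = 146 GPa = 1.46 × 10¹¹ Pa
Substitute:
  sigma = (1.46 × 10¹¹) × 0.00019
  sigma = 2.774 × 10⁷ Pa
Convert: sigma = 2.774 × 10⁷ Pa = 27.74 MPa
Final answer: sigma = 27.74 MPa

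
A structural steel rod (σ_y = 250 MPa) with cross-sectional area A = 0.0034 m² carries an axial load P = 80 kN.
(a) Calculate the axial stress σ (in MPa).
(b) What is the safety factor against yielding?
(a) Axial stress σ = P/A. Convert P = 80 kN = 80000 N.
  σ = 80000 / 0.0034 = 2.353 × 10⁷ Pa = 23.53 MPa
(b) Safety factor SF = σ_y/σ = 250 / 23.53 = 10.62
Final answer: (a) σ = 23.53 MPa, (b) SF = 10.62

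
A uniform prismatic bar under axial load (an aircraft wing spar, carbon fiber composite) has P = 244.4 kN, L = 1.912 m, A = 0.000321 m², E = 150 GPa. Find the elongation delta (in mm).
Model: a uniform prismatic bar under axial load, so delta = (P·L) / (A·E).
Convert to SI units:
  P = 244.4 kN = 244400 N
  E = 150 GPa = 1.5 × 10¹¹ Pa
Substitute:
  delta = (244400 × 1.912) / (0.000321 × (1.5 × 10¹¹))
  delta = 0.009705 m
Convert: delta = 0.009705 m = 9.705 mm
Final answer: delta = 9.705 mm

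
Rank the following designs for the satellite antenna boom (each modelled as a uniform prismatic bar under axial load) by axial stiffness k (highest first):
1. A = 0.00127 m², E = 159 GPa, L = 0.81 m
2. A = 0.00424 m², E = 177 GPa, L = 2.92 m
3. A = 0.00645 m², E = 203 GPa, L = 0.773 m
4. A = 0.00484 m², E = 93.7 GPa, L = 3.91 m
Model: a uniform prismatic bar under axial load, so k = (A·E) / L (SI units).
  Case 1: k = (0.00127 × (1.59 × 10¹¹)) / 0.81 = 2.493 × 10⁸ N/m = 249.3 MN/m
  Case 2: k = (0.00424 × (1.77 × 10¹¹)) / 2.92 = 2.57 × 10⁸ N/m = 257 MN/m
  Case 3: k = (0.00645 × (2.03 × 10¹¹)) / 0.773 = 1.694 × 10⁹ N/m = 1694 MN/m
  Case 4: k = (0.00484 × (9.37 × 10¹⁰)) / 3.91 = 1.16 × 10⁸ N/m = 116 MN/m
Ordering: 1694 MN/m (case 3) > 257 MN/m (case 2) > 249.3 MN/m (case 1) > 116 MN/m (case 4)
Final answer: 3, 2, 1, 4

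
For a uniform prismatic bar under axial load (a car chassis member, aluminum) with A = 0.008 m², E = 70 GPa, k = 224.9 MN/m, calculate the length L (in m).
Model: a uniform prismatic bar under axial load, so k = (A·E) / L.
Solve for L: L = (A·E) / k.
Convert to SI units:
  E = 70 GPa = 7 × 10¹⁰ Pa
  k = 224.9 MN/m = 2.249 × 10⁸ N/m
Substitute:
  L = (0.008 × (7 × 10¹⁰)) / (2.249 × 10⁸)
  L = 2.49 m
Final answer: L = 2.49 m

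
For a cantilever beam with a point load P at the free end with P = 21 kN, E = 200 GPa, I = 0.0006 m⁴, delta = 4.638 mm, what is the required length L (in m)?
Model: a cantilever beam with a point load P at the free end, so delta = (P·L^3) / (3·E·I).
Solve for L: L = ((3·delta·E·I) / P)^(1/3).
Convert to SI units:
  P = 21 kN = 21000 N
  E = 200 GPa = 2 × 10¹¹ Pa
  delta = 4.638 mm = 0.004638 m
Substitute:
  L = ((3 × 0.004638 × (2 × 10¹¹) × 0.0006) / 21000)^(1/3)
  L = 4.3 m
Final answer: L = 4.3 m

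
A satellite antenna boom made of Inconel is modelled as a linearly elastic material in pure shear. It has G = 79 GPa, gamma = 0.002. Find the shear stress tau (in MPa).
Model: a linearly elastic material in pure shear, so tau = G·gamma.
Convert to SI units:
  G = 79 GPa = 7.9 × 10¹⁰ Pa
Substitute:
  tau = (7.9 × 10¹⁰) × 0.002
  tau = 1.58 × 10⁸ Pa
Convert: tau = 1.58 × 10⁸ Pa = 158 MPa
Final answer: tau = 158 MPa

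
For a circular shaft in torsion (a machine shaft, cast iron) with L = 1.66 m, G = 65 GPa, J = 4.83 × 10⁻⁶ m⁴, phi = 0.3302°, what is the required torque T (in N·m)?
Model: a circular shaft in torsion, so phi = (T·L) / (G·J).
Solve for T: T = (phi·G·J) / L.
Convert to SI units:
  G = 65 GPa = 6.5 × 10¹⁰ Pa
  phi = 0.3302° = 0.005763 rad
Substitute:
  T = (0.005763 × (6.5 × 10¹⁰) × (4.83 × 10⁻⁶)) / 1.66
  T = 1090 N·m
Final answer: T = 1090 N·m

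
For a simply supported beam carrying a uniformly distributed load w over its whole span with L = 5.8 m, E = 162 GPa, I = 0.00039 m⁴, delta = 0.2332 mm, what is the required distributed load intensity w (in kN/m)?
Model: a simply supported beam carrying a uniformly distributed load w over its whole span, so delta = (5·w·L^4) / (384·E·I).
Solve for w: w = (384·delta·E·I) / (5·L^4).
Convert to SI units:
  E = 162 GPa = 1.62 × 10¹¹ Pa
  delta = 0.2332 mm = 0.0002332 m
Substitute:
  w = (384 × 0.0002332 × (1.62 × 10¹¹) × 0.00039) / (5 × 5.8^4)
  w = 999.9 N/m
Convert: w = 999.9 N/m = 0.9999 kN/m
Final answer: w = 0.9999 kN/m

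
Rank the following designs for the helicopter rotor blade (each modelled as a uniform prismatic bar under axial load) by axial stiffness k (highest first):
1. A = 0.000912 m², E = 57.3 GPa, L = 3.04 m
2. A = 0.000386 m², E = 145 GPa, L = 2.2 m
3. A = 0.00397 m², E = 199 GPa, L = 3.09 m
Model: a uniform prismatic bar under axial load, so k = (A·E) / L (SI units).
  Case 1: k = (0.000912 × (5.73 × 10¹⁰)) / 3.04 = 1.719 × 10⁷ N/m = 17.19 MN/m
  Case 2: k = (0.000386 × (1.45 × 10¹¹)) / 2.2 = 2.544 × 10⁷ N/m = 25.44 MN/m
  Case 3: k = (0.00397 × (1.99 × 10¹¹)) / 3.09 = 2.557 × 10⁸ N/m = 255.7 MN/m
Ordering: 255.7 MN/m (case 3) > 25.44 MN/m (case 2) > 17.19 MN/m (case 1)
Final answer: 3, 2, 1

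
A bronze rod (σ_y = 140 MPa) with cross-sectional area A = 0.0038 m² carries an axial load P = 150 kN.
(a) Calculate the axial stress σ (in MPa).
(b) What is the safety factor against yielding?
(a) Axial stress σ = P/A. Convert P = 150 kN = 150000 N.
  σ = 150000 / 0.0038 = 3.947 × 10⁷ Pa = 39.47 MPa
(b) Safety factor SF = σ_y/σ = 140 / 39.47 = 3.547
Final answer: (a) σ = 39.47 MPa, (b) SF = 3.547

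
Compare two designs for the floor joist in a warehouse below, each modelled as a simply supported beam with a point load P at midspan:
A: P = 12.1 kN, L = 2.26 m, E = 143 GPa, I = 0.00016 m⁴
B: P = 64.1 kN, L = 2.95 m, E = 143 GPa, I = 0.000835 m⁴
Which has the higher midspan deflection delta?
Model: a simply supported beam with a point load P at midspan, so delta = (P·L^3) / (48·E·I) (SI units).
  A: delta = (12100 × 2.26^3) / (48 × (1.43 × 10¹¹) × 0.00016) = 0.0001272 m = 0.1272 mm
  B: delta = (64100 × 2.95^3) / (48 × (1.43 × 10¹¹) × 0.000835) = 0.0002871 m = 0.2871 mm
0.2871 mm > 0.1272 mm, so B is larger.
Final answer: B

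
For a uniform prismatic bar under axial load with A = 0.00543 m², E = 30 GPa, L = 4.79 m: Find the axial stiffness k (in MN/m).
Model: a uniform prismatic bar under axial load, so k = (A·E) / L.
Convert to SI units:
  E = 30 GPa = 3 × 10¹⁰ Pa
Substitute:
  k = (0.00543 × (3 × 10¹⁰)) / 4.79
  k = 3.401 × 10⁷ N/m
Convert: k = 3.401 × 10⁷ N/m = 34.01 MN/m
Final answer: k = 34.01 MN/m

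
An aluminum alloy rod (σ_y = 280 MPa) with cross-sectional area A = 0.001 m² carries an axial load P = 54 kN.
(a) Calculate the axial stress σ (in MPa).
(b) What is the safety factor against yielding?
(a) Axial stress σ = P/A. Convert P = 54 kN = 54000 N.
  σ = 54000 / 0.001 = 5.4 × 10⁷ Pa = 54 MPa
(b) Safety factor SF = σ_y/σ = 280 / 54 = 5.185
Final answer: (a) σ = 54 MPa, (b) SF = 5.185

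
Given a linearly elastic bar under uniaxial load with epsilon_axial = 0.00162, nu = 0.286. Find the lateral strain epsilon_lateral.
Model: a linearly elastic bar under uniaxial load, so epsilon_lateral = -nu·epsilon_axial.
Substitute:
  epsilon_lateral = -(0.286 × 0.00162)
  epsilon_lateral = -0.0004633
Final answer: epsilon_lateral = -0.0004633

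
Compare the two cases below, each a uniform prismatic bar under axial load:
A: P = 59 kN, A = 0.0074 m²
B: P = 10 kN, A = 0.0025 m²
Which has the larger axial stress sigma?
Model: a uniform prismatic bar under axial load, so sigma = P / A (SI units).
  A: sigma = 59000 / 0.0074 = 7.973 × 10⁶ Pa = 7.973 MPa
  B: sigma = 10000 / 0.0025 = 4 × 10⁶ Pa = 4 MPa
7.973 MPa > 4 MPa, so A is larger.
Final answer: A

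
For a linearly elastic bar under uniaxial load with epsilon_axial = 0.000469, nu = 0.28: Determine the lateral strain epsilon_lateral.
Model: a linearly elastic bar under uniaxial load, so epsilon_lateral = -nu·epsilon_axial.
Substitute:
  epsilon_lateral = -(0.28 × 0.000469)
  epsilon_lateral = -0.0001313
Final answer: epsilon_lateral = -0.0001313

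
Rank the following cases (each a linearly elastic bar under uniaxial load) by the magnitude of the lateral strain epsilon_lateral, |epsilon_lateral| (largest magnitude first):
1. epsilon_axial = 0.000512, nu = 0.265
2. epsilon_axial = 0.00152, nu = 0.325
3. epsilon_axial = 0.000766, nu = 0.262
Model: a linearly elastic bar under uniaxial load, so epsilon_lateral = -nu·epsilon_axial (SI units).
  Case 1: epsilon_lateral = -(0.265 × 0.000512) = -0.0001357
  Case 2: epsilon_lateral = -(0.325 × 0.00152) = -0.000494
  Case 3: epsilon_lateral = -(0.262 × 0.000766) = -0.0002007
Ordering by |epsilon_lateral|: 0.000494 (case 2) > 0.0002007 (case 3) > 0.0001357 (case 1)
Final answer: 2, 3, 1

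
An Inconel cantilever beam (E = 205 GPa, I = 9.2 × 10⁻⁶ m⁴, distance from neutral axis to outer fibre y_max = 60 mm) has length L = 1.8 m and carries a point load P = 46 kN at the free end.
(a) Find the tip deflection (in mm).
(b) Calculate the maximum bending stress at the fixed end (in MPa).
(a) Tip deflection of a cantilever with an end point load: δ = P·L^3 / (3·E·I). Convert P = 46 kN = 46000 N, E = 205 GPa = 2.05 × 10¹¹ Pa.
  δ = (46000 × 1.8^3) / (3 × (2.05 × 10¹¹) × (9.2 × 10⁻⁶)) = 0.04741 m = 47.41 mm
(b) Maximum bending moment at the fixed end: M = P·L = 46000 × 1.8 = 82800 N·m. Convert y_max = 60 mm = 0.06 m.
  σ = M·y_max / I = (82800 × 0.06) / (9.2 × 10⁻⁶) = 5.4 × 10⁸ Pa = 540 MPa
Final answer: (a) δ = 47.41 mm, (b) σ = 540 MPa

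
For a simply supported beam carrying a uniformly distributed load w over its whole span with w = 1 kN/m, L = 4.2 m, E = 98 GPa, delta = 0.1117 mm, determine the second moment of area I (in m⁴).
Model: a simply supported beam carrying a uniformly distributed load w over its whole span, so delta = (5·w·L^4) / (384·E·I).
Solve for I: I = (5·w·L^4) / (384·delta·E).
Convert to SI units:
  w = 1 kN/m = 1000 N/m
  E = 98 GPa = 9.8 × 10¹⁰ Pa
  delta = 0.1117 mm = 0.0001117 m
Substitute:
  I = (5 × 1000 × 4.2^4) / (384 × 0.0001117 × (9.8 × 10¹⁰))
  I = 0.0003701 m⁴
Final answer: I = 0.0003701 m⁴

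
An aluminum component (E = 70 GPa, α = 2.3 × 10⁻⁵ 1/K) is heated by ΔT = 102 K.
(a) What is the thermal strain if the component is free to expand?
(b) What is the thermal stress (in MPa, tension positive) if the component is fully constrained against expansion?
(a) Free thermal strain ε_th = α·ΔT = (2.3 × 10⁻⁵) × 102 = 0.002346
(b) Fully constrained, the expansion is suppressed, so σ = -E·α·ΔT. Convert E = 70 GPa = 7 × 10¹⁰ Pa.
  σ = -(7 × 10¹⁰) × (2.3 × 10⁻⁵) × 102 = -1.642 × 10⁸ Pa = -164.2 MPa (compressive)
Final answer: (a) ε_th = 0.002346, (b) σ = -164.2 MPa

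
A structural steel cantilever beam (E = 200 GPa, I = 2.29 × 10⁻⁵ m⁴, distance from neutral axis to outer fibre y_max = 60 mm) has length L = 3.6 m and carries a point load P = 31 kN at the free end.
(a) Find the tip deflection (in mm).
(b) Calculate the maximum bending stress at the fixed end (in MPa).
(a) Tip deflection of a cantilever with an end point load: δ = P·L^3 / (3·E·I). Convert P = 31 kN = 31000 N, E = 200 GPa = 2 × 10¹¹ Pa.
  δ = (31000 × 3.6^3) / (3 × (2 × 10¹¹) × (2.29 × 10⁻⁵)) = 0.1053 m = 105.3 mm
(b) Maximum bending moment at the fixed end: M = P·L = 31000 × 3.6 = 111600 N·m. Convert y_max = 60 mm = 0.06 m.
  σ = M·y_max / I = (111600 × 0.06) / (2.29 × 10⁻⁵) = 2.924 × 10⁸ Pa = 292.4 MPa
Final answer: (a) δ = 105.3 mm, (b) σ = 292.4 MPa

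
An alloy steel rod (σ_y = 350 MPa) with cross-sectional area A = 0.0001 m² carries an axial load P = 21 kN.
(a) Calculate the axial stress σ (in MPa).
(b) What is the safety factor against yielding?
(a) Axial stress σ = P/A. Convert P = 21 kN = 21000 N.
  σ = 21000 / 0.0001 = 2.1 × 10⁸ Pa = 210 MPa
(b) Safety factor SF = σ_y/σ = 350 / 210 = 1.667
Final answer: (a) σ = 210 MPa, (b) SF = 1.667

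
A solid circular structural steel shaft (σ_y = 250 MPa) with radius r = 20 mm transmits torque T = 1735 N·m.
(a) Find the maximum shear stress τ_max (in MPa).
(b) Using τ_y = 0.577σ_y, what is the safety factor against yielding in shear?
(a) For a solid circular shaft, τ_max = T·r/J with J = π·r^4/2, i.e. τ_max = 2·T / (π·r^3). Convert r = 20 mm = 0.02 m.
  τ_max = (2 × 1735) / (π × 0.02^3) = 1.381 × 10⁸ Pa = 138.1 MPa
(b) τ_y = 0.577 × 250 = 144.25 MPa
  SF = τ_y/τ_max = 144.25 / 138.1 = 1.045
Final answer: (a) τ_max = 138.1 MPa, (b) SF = 1.045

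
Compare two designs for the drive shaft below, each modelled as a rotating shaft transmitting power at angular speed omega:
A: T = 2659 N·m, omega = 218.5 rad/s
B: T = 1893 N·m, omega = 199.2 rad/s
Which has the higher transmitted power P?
Model: a rotating shaft transmitting power at angular speed omega, so P = T·omega (SI units).
  A: P = 2659 × 218.5 = 581000 W = 581 kW
  B: P = 1893 × 199.2 = 377100 W = 377.1 kW
581 kW > 377.1 kW, so A is larger.
Final answer: A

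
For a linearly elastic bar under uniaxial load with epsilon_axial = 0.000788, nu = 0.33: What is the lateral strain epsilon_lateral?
Model: a linearly elastic bar under uniaxial load, so epsilon_lateral = -nu·epsilon_axial.
Substitute:
  epsilon_lateral = -(0.33 × 0.000788)
  epsilon_lateral = -0.00026
Final answer: epsilon_lateral = -0.00026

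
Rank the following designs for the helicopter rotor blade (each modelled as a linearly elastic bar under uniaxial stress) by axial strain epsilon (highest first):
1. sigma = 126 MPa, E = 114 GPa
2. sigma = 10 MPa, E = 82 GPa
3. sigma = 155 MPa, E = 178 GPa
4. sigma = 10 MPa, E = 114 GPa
Model: a linearly elastic bar under uniaxial stress, so epsilon = sigma / E (SI units).
  Case 1: epsilon = (1.26 × 10⁸) / (1.14 × 10¹¹) = 0.001105
  Case 2: epsilon = (1 × 10⁷) / (8.2 × 10¹⁰) = 0.000122
  Case 3: epsilon = (1.55 × 10⁸) / (1.78 × 10¹¹) = 0.0008708
  Case 4: epsilon = (1 × 10⁷) / (1.14 × 10¹¹) = 8.772 × 10⁻⁵
Ordering: 0.001105 (case 1) > 0.0008708 (case 3) > 0.000122 (case 2) > 8.772 × 10⁻⁵ (case 4)
Final answer: 1, 3, 2, 4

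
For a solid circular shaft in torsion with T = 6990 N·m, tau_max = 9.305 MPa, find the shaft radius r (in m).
Model: a solid circular shaft in torsion, so tau_max = (2·T) / (π·r^3).
Solve for r: r = ((2·T) / (π·tau_max))^(1/3).
Convert to SI units:
  tau_max = 9.305 MPa = 9.305 × 10⁶ Pa
Substitute:
  r = ((2 × 6990) / (π × (9.305 × 10⁶)))^(1/3)
  r = 0.0782 m
Final answer: r = 0.0782 m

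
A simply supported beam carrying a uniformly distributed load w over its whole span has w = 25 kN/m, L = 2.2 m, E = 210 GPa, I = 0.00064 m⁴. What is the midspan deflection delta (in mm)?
Model: a simply supported beam carrying a uniformly distributed load w over its whole span, so delta = (5·w·L^4) / (384·E·I).
Convert to SI units:
  w = 25 kN/m = 25000 N/m
  E = 210 GPa = 2.1 × 10¹¹ Pa
Substitute:
  delta = (5 × 25000 × 2.2^4) / (384 × (2.1 × 10¹¹) × 0.00064)
  delta = 5.674 × 10⁻⁵ m
Convert: delta = 5.674 × 10⁻⁵ m = 0.05674 mm
Final answer: delta = 0.05674 mm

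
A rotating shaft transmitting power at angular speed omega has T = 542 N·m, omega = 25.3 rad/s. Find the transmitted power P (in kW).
Model: a rotating shaft transmitting power at angular speed omega, so P = T·omega.
Substitute:
  P = 542 × 25.3
  P = 13710 W
Convert: P = 13710 W = 13.71 kW
Final answer: P = 13.71 kW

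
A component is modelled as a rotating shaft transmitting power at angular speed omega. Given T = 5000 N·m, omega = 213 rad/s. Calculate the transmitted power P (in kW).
Model: a rotating shaft transmitting power at angular speed omega, so P = T·omega.
Substitute:
  P = 5000 × 213
  P = 1.065 × 10⁶ W
Convert: P = 1.065 × 10⁶ W = 1065 kW
Final answer: P = 1065 kW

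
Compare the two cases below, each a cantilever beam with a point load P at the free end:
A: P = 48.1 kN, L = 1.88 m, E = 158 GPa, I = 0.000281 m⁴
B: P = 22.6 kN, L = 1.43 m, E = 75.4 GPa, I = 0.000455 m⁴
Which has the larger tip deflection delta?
Model: a cantilever beam with a point load P at the free end, so delta = (P·L^3) / (3·E·I) (SI units).
  A: delta = (48100 × 1.88^3) / (3 × (1.58 × 10¹¹) × 0.000281) = 0.0024 m = 2.4 mm
  B: delta = (22600 × 1.43^3) / (3 × (7.54 × 10¹⁰) × 0.000455) = 0.0006421 m = 0.6421 mm
2.4 mm > 0.6421 mm, so A is larger.
Final answer: A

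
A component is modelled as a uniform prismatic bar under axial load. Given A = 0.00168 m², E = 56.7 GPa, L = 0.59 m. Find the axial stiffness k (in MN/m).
Model: a uniform prismatic bar under axial load, so k = (A·E) / L.
Convert to SI units:
  E = 56.7 GPa = 5.67 × 10¹⁰ Pa
Substitute:
  k = (0.00168 × (5.67 × 10¹⁰)) / 0.59
  k = 1.615 × 10⁸ N/m
Convert: k = 1.615 × 10⁸ N/m = 161.5 MN/m
Final answer: k = 161.5 MN/m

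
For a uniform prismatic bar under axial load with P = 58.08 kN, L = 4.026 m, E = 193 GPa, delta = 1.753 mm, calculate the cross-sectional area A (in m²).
Model: a uniform prismatic bar under axial load, so delta = (P·L) / (A·E).
Solve for A: A = (P·L) / (delta·E).
Convert to SI units:
  P = 58.08 kN = 58080 N
  E = 193 GPa = 1.93 × 10¹¹ Pa
  delta = 1.753 mm = 0.001753 m
Substitute:
  A = (58080 × 4.026) / (0.001753 × (1.93 × 10¹¹))
  A = 0.0006911 m²
Final answer: A = 0.0006911 m²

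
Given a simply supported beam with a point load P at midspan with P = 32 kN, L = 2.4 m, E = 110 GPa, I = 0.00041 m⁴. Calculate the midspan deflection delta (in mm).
Model: a simply supported beam with a point load P at midspan, so delta = (P·L^3) / (48·E·I).
Convert to SI units:
  P = 32 kN = 32000 N
  E = 110 GPa = 1.1 × 10¹¹ Pa
Substitute:
  delta = (32000 × 2.4^3) / (48 × (1.1 × 10¹¹) × 0.00041)
  delta = 0.0002043 m
Convert: delta = 0.0002043 m = 0.2043 mm
Final answer: delta = 0.2043 mm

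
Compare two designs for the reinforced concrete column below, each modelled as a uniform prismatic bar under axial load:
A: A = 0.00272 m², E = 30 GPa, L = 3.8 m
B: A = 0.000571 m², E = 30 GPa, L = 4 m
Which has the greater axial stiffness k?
Model: a uniform prismatic bar under axial load, so k = (A·E) / L (SI units).
  A: k = (0.00272 × (3 × 10¹⁰)) / 3.8 = 2.147 × 10⁷ N/m = 21.47 MN/m
  B: k = (0.000571 × (3 × 10¹⁰)) / 4 = 4.282 × 10⁶ N/m = 4.282 MN/m
21.47 MN/m > 4.282 MN/m, so A is larger.
Final answer: A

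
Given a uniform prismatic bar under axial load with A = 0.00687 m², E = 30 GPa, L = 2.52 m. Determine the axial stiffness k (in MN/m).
Model: a uniform prismatic bar under axial load, so k = (A·E) / L.
Convert to SI units:
  E = 30 GPa = 3 × 10¹⁰ Pa
Substitute:
  k = (0.00687 × (3 × 10¹⁰)) / 2.52
  k = 8.179 × 10⁷ N/m
Convert: k = 8.179 × 10⁷ N/m = 81.79 MN/m
Final answer: k = 81.79 MN/m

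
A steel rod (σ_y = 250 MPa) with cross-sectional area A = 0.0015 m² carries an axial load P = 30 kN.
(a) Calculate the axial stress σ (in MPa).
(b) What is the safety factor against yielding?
(a) Axial stress σ = P/A. Convert P = 30 kN = 30000 N.
  σ = 30000 / 0.0015 = 2 × 10⁷ Pa = 20 MPa
(b) Safety factor SF = σ_y/σ = 250 / 20 = 12.5
Final answer: (a) σ = 20 MPa, (b) SF = 12.5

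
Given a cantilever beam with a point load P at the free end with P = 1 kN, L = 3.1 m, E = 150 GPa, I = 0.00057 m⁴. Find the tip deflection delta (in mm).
Model: a cantilever beam with a point load P at the free end, so delta = (P·L^3) / (3·E·I).
Convert to SI units:
  P = 1 kN = 1000 N
  E = 150 GPa = 1.5 × 10¹¹ Pa
Substitute:
  delta = (1000 × 3.1^3) / (3 × (1.5 × 10¹¹) × 0.00057)
  delta = 0.0001161 m
Convert: delta = 0.0001161 m = 0.1161 mm
Final answer: delta = 0.1161 mm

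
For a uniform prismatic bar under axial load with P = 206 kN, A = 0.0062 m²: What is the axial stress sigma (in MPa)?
Model: a uniform prismatic bar under axial load, so sigma = P / A.
Convert to SI units:
  P = 206 kN = 206000 N
Substitute:
  sigma = 206000 / 0.0062
  sigma = 3.323 × 10⁷ Pa
Convert: sigma = 3.323 × 10⁷ Pa = 33.23 MPa
Final answer: sigma = 33.23 MPa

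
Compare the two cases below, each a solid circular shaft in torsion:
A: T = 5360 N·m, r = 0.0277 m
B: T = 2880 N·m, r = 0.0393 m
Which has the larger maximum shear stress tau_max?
Model: a solid circular shaft in torsion, so tau_max = (2·T) / (π·r^3) (SI units).
  A: tau_max = (2 × 5360) / (π × 0.0277^3) = 1.605 × 10⁸ Pa = 160.5 MPa
  B: tau_max = (2 × 2880) / (π × 0.0393^3) = 3.021 × 10⁷ Pa = 30.21 MPa
160.5 MPa > 30.21 MPa, so A is larger.
Final answer: A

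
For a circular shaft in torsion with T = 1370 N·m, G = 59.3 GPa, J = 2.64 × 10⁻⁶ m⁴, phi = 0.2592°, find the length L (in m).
Model: a circular shaft in torsion, so phi = (T·L) / (G·J).
Solve for L: L = (phi·G·J) / T.
Convert to SI units:
  G = 59.3 GPa = 5.93 × 10¹⁰ Pa
  phi = 0.2592° = 0.004524 rad
Substitute:
  L = (0.004524 × (5.93 × 10¹⁰) × (2.64 × 10⁻⁶)) / 1370
  L = 0.517 m
Final answer: L = 0.517 m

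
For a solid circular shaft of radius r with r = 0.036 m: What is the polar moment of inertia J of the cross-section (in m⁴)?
Model: a solid circular shaft of radius r, so J = (π·r^4) / 2.
Substitute:
  J = (π × 0.036^4) / 2
  J = 2.638 × 10⁻⁶ m⁴
Final answer: J = 2.638 × 10⁻⁶ m⁴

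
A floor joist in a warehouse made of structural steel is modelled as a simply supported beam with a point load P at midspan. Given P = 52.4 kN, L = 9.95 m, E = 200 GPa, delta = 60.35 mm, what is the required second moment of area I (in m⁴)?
Model: a simply supported beam with a point load P at midspan, so delta = (P·L^3) / (48·E·I).
Solve for I: I = (P·L^3) / (48·delta·E).
Convert to SI units:
  P = 52.4 kN = 52400 N
  E = 200 GPa = 2 × 10¹¹ Pa
  delta = 60.35 mm = 0.06035 m
Substitute:
  I = (52400 × 9.95^3) / (48 × 0.06035 × (2 × 10¹¹))
  I = 8.909 × 10⁻⁵ m⁴
Final answer: I = 8.909 × 10⁻⁵ m⁴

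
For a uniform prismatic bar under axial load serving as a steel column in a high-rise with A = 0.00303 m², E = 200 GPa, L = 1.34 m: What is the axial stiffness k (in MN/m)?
Model: a uniform prismatic bar under axial load, so k = (A·E) / L.
Convert to SI units:
  E = 200 GPa = 2 × 10¹¹ Pa
Substitute:
  k = (0.00303 × (2 × 10¹¹)) / 1.34
  k = 4.522 × 10⁸ N/m
Convert: k = 4.522 × 10⁸ N/m = 452.2 MN/m
Final answer: k = 452.2 MN/m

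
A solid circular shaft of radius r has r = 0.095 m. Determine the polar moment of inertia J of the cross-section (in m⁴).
Model: a solid circular shaft of radius r, so J = (π·r^4) / 2.
Substitute:
  J = (π × 0.095^4) / 2
  J = 0.0001279 m⁴
Final answer: J = 0.0001279 m⁴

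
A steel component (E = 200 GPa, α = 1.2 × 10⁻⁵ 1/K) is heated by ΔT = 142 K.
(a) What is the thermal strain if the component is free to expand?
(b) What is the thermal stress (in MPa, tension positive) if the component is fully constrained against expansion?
(a) Free thermal strain ε_th = α·ΔT = (1.2 × 10⁻⁵) × 142 = 0.001704
(b) Fully constrained, the expansion is suppressed, so σ = -E·α·ΔT. Convert E = 200 GPa = 2 × 10¹¹ Pa.
  σ = -(2 × 10¹¹) × (1.2 × 10⁻⁵) × 142 = -3.408 × 10⁸ Pa = -340.8 MPa (compressive)
Final answer: (a) ε_th = 0.001704, (b) σ = -340.8 MPa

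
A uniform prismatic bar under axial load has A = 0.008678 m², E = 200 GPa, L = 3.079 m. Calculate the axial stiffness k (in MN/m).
Model: a uniform prismatic bar under axial load, so k = (A·E) / L.
Convert to SI units:
  E = 200 GPa = 2 × 10¹¹ Pa
Substitute:
  k = (0.008678 × (2 × 10¹¹)) / 3.079
  k = 5.637 × 10⁸ N/m
Convert: k = 5.637 × 10⁸ N/m = 563.7 MN/m
Final answer: k = 563.7 MN/m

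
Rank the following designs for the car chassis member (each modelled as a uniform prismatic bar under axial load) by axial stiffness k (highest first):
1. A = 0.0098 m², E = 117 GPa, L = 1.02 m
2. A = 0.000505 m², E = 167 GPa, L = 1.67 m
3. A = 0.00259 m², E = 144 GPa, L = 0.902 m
Model: a uniform prismatic bar under axial load, so k = (A·E) / L (SI units).
  Case 1: k = (0.0098 × (1.17 × 10¹¹)) / 1.02 = 1.124 × 10⁹ N/m = 1124 MN/m
  Case 2: k = (0.000505 × (1.67 × 10¹¹)) / 1.67 = 5.05 × 10⁷ N/m = 50.5 MN/m
  Case 3: k = (0.00259 × (1.44 × 10¹¹)) / 0.902 = 4.135 × 10⁸ N/m = 413.5 MN/m
Ordering: 1124 MN/m (case 1) > 413.5 MN/m (case 3) > 50.5 MN/m (case 2)
Final answer: 1, 3, 2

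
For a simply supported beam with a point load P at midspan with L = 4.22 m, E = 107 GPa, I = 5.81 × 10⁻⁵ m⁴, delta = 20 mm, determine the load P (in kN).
Model: a simply supported beam with a point load P at midspan, so delta = (P·L^3) / (48·E·I).
Solve for P: P = (48·delta·E·I) / L^3.
Convert to SI units:
  E = 107 GPa = 1.07 × 10¹¹ Pa
  delta = 20 mm = 0.02 m
Substitute:
  P = (48 × 0.02 × (1.07 × 10¹¹) × (5.81 × 10⁻⁵)) / 4.22^3
  P = 79410 N
Convert: P = 79410 N = 79.41 kN
Final answer: P = 79.41 kN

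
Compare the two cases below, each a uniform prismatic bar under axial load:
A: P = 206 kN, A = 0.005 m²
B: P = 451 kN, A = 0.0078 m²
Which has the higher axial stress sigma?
Model: a uniform prismatic bar under axial load, so sigma = P / A (SI units).
  A: sigma = 206000 / 0.005 = 4.12 × 10⁷ Pa = 41.2 MPa
  B: sigma = 451000 / 0.0078 = 5.782 × 10⁷ Pa = 57.82 MPa
57.82 MPa > 41.2 MPa, so B is larger.
Final answer: B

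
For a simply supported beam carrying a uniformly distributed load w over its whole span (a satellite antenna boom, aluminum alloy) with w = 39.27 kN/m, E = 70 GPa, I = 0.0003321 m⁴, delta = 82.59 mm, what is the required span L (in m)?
Model: a simply supported beam carrying a uniformly distributed load w over its whole span, so delta = (5·w·L^4) / (384·E·I).
Solve for L: L = ((384·delta·E·I) / (5·w))^(1/4).
Convert to SI units:
  w = 39.27 kN/m = 39270 N/m
  E = 70 GPa = 7 × 10¹⁰ Pa
  delta = 82.59 mm = 0.08259 m
Substitute:
  L = ((384 × 0.08259 × (7 × 10¹⁰) × 0.0003321) / (5 × 39270))^(1/4)
  L = 7.828 m
Final answer: L = 7.828 m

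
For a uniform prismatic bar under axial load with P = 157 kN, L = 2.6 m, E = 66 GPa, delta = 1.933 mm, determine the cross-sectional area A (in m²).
Model: a uniform prismatic bar under axial load, so delta = (P·L) / (A·E).
Solve for A: A = (P·L) / (delta·E).
Convert to SI units:
  P = 157 kN = 157000 N
  E = 66 GPa = 6.6 × 10¹⁰ Pa
  delta = 1.933 mm = 0.001933 m
Substitute:
  A = (157000 × 2.6) / (0.001933 × (6.6 × 10¹⁰))
  A = 0.0032 m²
Final answer: A = 0.0032 m²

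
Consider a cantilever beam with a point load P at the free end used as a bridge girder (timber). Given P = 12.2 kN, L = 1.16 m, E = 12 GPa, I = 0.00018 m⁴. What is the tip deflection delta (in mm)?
Model: a cantilever beam with a point load P at the free end, so delta = (P·L^3) / (3·E·I).
Convert to SI units:
  P = 12.2 kN = 12200 N
  E = 12 GPa = 1.2 × 10¹⁰ Pa
Substitute:
  delta = (12200 × 1.16^3) / (3 × (1.2 × 10¹⁰) × 0.00018)
  delta = 0.002939 m
Convert: delta = 0.002939 m = 2.939 mm
Final answer: delta = 2.939 mm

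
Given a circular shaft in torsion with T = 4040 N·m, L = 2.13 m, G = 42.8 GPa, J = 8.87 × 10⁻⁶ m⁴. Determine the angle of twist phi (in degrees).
Model: a circular shaft in torsion, so phi = (T·L) / (G·J).
Convert to SI units:
  G = 42.8 GPa = 4.28 × 10¹⁰ Pa
Substitute:
  phi = (4040 × 2.13) / ((4.28 × 10¹⁰) × (8.87 × 10⁻⁶))
  phi = 0.02267 rad
Convert to degrees: phi = 0.02267 × 180/π = 1.299°
Final answer: phi = 1.299°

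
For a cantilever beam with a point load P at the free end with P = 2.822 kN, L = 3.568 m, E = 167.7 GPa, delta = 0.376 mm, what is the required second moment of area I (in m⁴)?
Model: a cantilever beam with a point load P at the free end, so delta = (P·L^3) / (3·E·I).
Solve for I: I = (P·L^3) / (3·delta·E).
Convert to SI units:
  P = 2.822 kN = 2822 N
  E = 167.7 GPa = 1.677 × 10¹¹ Pa
  delta = 0.376 mm = 0.000376 m
Substitute:
  I = (2822 × 3.568^3) / (3 × 0.000376 × (1.677 × 10¹¹))
  I = 0.0006776 m⁴
Final answer: I = 0.0006776 m⁴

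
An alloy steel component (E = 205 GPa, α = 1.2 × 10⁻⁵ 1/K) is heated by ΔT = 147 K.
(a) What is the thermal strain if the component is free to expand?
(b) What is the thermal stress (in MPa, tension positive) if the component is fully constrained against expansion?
(a) Free thermal strain ε_th = α·ΔT = (1.2 × 10⁻⁵) × 147 = 0.001764
(b) Fully constrained, the expansion is suppressed, so σ = -E·α·ΔT. Convert E = 205 GPa = 2.05 × 10¹¹ Pa.
  σ = -(2.05 × 10¹¹) × (1.2 × 10⁻⁵) × 147 = -3.616 × 10⁸ Pa = -361.6 MPa (compressive)
Final answer: (a) ε_th = 0.001764, (b) σ = -361.6 MPa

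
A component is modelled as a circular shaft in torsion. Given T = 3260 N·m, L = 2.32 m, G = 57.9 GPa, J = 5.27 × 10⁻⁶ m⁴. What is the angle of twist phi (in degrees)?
Model: a circular shaft in torsion, so phi = (T·L) / (G·J).
Convert to SI units:
  G = 57.9 GPa = 5.79 × 10¹⁰ Pa
Substitute:
  phi = (3260 × 2.32) / ((5.79 × 10¹⁰) × (5.27 × 10⁻⁶))
  phi = 0.02479 rad
Convert to degrees: phi = 0.02479 × 180/π = 1.42°
Final answer: phi = 1.42°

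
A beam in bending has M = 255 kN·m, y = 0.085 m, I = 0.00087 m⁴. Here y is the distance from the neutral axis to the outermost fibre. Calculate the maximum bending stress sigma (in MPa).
Model: a beam in bending, so sigma = (M·y) / I.
Convert to SI units:
  M = 255 kN·m = 255000 N·m
Substitute:
  sigma = (255000 × 0.085) / 0.00087
  sigma = 2.491 × 10⁷ Pa
Convert: sigma = 2.491 × 10⁷ Pa = 24.91 MPa
Final answer: sigma = 24.91 MPa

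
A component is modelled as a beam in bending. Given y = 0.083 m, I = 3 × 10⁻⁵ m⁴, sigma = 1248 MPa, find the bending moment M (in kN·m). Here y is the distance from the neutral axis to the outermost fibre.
Model: a beam in bending, so sigma = (M·y) / I.
Solve for M: M = (sigma·I) / y.
Convert to SI units:
  sigma = 1248 MPa = 1.248 × 10⁹ Pa
Substitute:
  M = ((1.248 × 10⁹) × (3 × 10⁻⁵)) / 0.083
  M = 451100 N·m
Convert: M = 451100 N·m = 451.1 kN·m
Final answer: M = 451.1 kN·m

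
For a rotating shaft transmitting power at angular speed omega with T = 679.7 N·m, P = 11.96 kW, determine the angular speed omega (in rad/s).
Model: a rotating shaft transmitting power at angular speed omega, so P = T·omega.
Solve for omega: omega = P / T.
Convert to SI units:
  P = 11.96 kW = 11960 W
Substitute:
  omega = 11960 / 679.7
  omega = 17.6 rad/s
Final answer: omega = 17.6 rad/s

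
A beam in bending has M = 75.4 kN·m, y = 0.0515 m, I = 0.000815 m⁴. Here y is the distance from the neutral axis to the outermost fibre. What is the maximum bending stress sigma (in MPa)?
Model: a beam in bending, so sigma = (M·y) / I.
Convert to SI units:
  M = 75.4 kN·m = 75400 N·m
Substitute:
  sigma = (75400 × 0.0515) / 0.000815
  sigma = 4.765 × 10⁶ Pa
Convert: sigma = 4.765 × 10⁶ Pa = 4.765 MPa
Final answer: sigma = 4.765 MPa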